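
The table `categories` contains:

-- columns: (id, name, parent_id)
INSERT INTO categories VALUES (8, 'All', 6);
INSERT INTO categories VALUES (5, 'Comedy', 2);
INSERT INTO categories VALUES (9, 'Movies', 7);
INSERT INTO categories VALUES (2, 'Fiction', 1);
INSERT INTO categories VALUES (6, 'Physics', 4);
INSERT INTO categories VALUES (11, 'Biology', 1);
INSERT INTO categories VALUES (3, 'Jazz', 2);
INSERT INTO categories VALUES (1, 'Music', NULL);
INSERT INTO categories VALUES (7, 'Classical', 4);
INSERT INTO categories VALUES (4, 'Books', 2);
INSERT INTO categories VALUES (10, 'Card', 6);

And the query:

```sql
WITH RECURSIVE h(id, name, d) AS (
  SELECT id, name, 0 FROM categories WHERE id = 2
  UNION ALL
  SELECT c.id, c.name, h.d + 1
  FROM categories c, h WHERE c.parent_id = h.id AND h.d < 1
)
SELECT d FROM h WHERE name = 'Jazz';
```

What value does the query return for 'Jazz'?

1

Base: id=2 (Fiction) at d 0.
Iteration 1: rows with parent_id in {2} -> Jazz (id 3, d 1), Books (id 4, d 1), Comedy (id 5, d 1).
Iteration 2: d < 1 fails for all current rows; recursion stops.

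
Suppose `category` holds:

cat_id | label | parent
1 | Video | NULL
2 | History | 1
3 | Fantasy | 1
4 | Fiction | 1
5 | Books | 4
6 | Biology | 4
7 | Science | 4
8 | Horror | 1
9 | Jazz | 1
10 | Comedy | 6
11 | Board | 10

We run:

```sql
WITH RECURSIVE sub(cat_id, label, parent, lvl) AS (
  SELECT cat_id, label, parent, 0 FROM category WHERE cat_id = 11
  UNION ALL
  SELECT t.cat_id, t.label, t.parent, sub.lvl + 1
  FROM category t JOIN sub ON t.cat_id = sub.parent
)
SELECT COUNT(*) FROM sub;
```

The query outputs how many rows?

5

Base: cat_id=11 (Board), parent=10, lvl 0.
Iteration 1: join on cat_id=10 -> Comedy (id 10, parent=6, lvl 1).
Iteration 2: join on cat_id=6 -> Biology (id 6, parent=4, lvl 2).
Iteration 3: join on cat_id=4 -> Fiction (id 4, parent=1, lvl 3).
Iteration 4: join on cat_id=1 -> Video (id 1, parent=NULL, lvl 4).
Iteration 5: parent is NULL; no match; recursion stops.
Total rows emitted: 5.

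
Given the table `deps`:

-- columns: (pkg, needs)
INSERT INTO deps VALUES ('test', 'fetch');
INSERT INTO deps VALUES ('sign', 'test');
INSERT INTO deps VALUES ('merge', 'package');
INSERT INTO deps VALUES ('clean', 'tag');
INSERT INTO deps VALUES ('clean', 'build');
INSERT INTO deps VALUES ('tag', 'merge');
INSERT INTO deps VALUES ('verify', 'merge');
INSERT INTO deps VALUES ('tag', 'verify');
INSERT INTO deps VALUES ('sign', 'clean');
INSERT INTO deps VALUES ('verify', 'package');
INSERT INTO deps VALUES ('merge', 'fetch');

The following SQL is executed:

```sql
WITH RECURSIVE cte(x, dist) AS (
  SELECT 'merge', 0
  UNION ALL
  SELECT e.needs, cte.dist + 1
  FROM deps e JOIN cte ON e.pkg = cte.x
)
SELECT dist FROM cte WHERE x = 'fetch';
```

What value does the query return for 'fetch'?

1

Base: (merge, dist=0).
Iteration 1: edges from {merge} -> (fetch, dist=1), (package, dist=1).
Iteration 2: no outgoing edges from {fetch,package}; recursion stops.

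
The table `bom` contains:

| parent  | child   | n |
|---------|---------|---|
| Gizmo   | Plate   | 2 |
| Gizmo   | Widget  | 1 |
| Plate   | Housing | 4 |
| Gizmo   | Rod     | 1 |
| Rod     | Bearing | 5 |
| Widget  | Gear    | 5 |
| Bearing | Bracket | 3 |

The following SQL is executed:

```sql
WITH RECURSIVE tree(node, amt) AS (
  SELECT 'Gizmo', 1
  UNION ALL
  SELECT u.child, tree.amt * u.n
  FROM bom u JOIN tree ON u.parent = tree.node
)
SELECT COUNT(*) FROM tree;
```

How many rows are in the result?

Base: (Gizmo, amt=1).
Iteration 1: components of {Gizmo} -> Plate = 1*2 = 2, Rod = 1*1 = 1, Widget = 1*1 = 1.
Iteration 2: components of {Plate,Rod,Widget} -> Bearing = 1*5 = 5, Gear = 1*5 = 5, Housing = 2*4 = 8.
Iteration 3: components of {Bearing,Gear,Housing} -> Bracket = 5*3 = 15.
Iteration 4: no further components; recursion stops.
Total rows emitted: 8.

8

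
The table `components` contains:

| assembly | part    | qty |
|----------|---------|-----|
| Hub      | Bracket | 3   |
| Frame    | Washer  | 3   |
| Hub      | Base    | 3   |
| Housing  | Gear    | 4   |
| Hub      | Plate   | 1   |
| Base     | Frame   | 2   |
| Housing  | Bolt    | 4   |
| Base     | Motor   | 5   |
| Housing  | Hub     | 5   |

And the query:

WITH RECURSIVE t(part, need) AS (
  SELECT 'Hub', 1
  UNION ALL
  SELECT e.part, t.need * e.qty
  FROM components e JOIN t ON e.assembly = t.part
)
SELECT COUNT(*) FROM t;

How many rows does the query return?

Base: (Hub, need=1).
Iteration 1: components of {Hub} -> Base = 1*3 = 3, Bracket = 1*3 = 3, Plate = 1*1 = 1.
Iteration 2: components of {Base,Bracket,Plate} -> Frame = 3*2 = 6, Motor = 3*5 = 15.
Iteration 3: components of {Frame,Motor} -> Washer = 6*3 = 18.
Iteration 4: no further components; recursion stops.
Total rows emitted: 7.

7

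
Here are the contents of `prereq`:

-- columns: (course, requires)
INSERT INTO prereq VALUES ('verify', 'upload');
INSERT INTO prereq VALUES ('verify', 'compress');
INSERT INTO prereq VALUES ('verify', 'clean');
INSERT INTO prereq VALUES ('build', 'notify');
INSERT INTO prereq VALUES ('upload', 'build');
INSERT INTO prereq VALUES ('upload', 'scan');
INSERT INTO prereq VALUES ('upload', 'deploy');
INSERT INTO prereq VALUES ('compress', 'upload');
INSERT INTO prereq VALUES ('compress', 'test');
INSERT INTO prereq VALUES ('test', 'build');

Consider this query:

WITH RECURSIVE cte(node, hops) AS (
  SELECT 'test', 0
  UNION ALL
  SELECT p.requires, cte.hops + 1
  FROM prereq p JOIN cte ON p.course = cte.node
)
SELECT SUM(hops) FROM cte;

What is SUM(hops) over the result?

Base: (test, hops=0).
Iteration 1: edges from {test} -> (build, hops=1).
Iteration 2: edges from {build} -> (notify, hops=2).
Iteration 3: no outgoing edges from {notify}; recursion stops.
SUM(hops) = 0 + 1 + 2 = 3.

3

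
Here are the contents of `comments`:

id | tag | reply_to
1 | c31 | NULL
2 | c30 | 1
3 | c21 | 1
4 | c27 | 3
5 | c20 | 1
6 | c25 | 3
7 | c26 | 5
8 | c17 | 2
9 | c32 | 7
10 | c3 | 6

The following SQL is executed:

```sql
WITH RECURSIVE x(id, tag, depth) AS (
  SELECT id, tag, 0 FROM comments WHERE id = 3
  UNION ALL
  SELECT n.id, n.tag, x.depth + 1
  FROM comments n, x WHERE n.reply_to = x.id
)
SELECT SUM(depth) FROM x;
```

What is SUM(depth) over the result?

Base: id=3 (c21) at depth 0.
Iteration 1: rows with reply_to in {3} -> c27 (id 4, depth 1), c25 (id 6, depth 1).
Iteration 2: rows with reply_to in {4,6} -> c3 (id 10, depth 2).
Iteration 3: no rows with reply_to in {10}; recursion stops.
SUM(depth) = 0 + 1 + 1 + 2 = 4.

4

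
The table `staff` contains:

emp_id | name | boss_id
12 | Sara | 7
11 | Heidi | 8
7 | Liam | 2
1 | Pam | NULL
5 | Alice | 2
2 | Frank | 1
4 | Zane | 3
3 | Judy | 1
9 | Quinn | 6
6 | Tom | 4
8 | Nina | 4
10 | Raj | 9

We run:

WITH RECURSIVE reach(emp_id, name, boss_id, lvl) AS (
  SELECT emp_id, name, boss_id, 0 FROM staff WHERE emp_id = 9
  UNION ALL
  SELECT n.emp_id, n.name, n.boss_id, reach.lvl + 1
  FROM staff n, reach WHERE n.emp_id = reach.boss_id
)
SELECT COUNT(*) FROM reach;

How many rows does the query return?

Base: emp_id=9 (Quinn), boss_id=6, lvl 0.
Iteration 1: join on emp_id=6 -> Tom (id 6, boss_id=4, lvl 1).
Iteration 2: join on emp_id=4 -> Zane (id 4, boss_id=3, lvl 2).
Iteration 3: join on emp_id=3 -> Judy (id 3, boss_id=1, lvl 3).
Iteration 4: join on emp_id=1 -> Pam (id 1, boss_id=NULL, lvl 4).
Iteration 5: boss_id is NULL; no match; recursion stops.
Total rows emitted: 5.

5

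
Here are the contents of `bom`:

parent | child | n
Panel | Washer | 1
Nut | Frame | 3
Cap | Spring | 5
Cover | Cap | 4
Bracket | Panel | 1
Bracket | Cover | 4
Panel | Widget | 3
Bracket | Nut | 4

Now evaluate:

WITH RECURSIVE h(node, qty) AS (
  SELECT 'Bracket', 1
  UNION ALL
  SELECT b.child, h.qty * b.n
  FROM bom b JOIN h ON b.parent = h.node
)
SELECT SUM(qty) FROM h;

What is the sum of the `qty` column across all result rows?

Base: (Bracket, qty=1).
Iteration 1: components of {Bracket} -> Cover = 1*4 = 4, Nut = 1*4 = 4, Panel = 1*1 = 1.
Iteration 2: components of {Cover,Nut,Panel} -> Cap = 4*4 = 16, Frame = 4*3 = 12, Washer = 1*1 = 1, Widget = 1*3 = 3.
Iteration 3: components of {Cap,Frame,Washer,Widget} -> Spring = 16*5 = 80.
Iteration 4: no further components; recursion stops.
SUM(qty) = 1 + 4 + 1 + 4 + 16 + 3 + 1 + 12 + 80 = 122.

122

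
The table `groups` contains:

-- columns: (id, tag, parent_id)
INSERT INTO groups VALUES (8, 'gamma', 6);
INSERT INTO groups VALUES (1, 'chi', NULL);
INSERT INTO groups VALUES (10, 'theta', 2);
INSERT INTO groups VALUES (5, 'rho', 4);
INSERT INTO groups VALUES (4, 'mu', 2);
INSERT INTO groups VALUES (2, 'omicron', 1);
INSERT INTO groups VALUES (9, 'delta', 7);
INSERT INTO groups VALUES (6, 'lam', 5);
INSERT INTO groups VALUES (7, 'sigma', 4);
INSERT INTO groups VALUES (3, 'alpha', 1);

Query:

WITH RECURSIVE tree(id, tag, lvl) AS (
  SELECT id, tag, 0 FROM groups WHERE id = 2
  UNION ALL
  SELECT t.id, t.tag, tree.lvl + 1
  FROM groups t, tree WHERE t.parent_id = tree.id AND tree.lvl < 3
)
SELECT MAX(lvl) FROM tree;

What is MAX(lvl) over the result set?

Base: id=2 (omicron) at lvl 0.
Iteration 1: rows with parent_id in {2} -> mu (id 4, lvl 1), theta (id 10, lvl 1).
Iteration 2: rows with parent_id in {4,10} -> rho (id 5, lvl 2), sigma (id 7, lvl 2).
Iteration 3: rows with parent_id in {5,7} -> lam (id 6, lvl 3), delta (id 9, lvl 3).
Iteration 4: lvl < 3 fails for all current rows; recursion stops.
lvl values: 0, 1, 1, 2, 2, 3, 3; the maximum is 3.

3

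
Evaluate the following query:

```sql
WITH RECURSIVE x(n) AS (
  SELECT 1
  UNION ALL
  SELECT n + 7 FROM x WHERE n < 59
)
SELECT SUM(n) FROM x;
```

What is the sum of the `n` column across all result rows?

Base: n=1.
Iteration 1: 1 < 59 holds -> n = 1 + 7 = 8.
Iteration 2: 8 < 59 holds -> n = 8 + 7 = 15.
Iteration 3: 15 < 59 holds -> n = 15 + 7 = 22.
Iteration 4: 22 < 59 holds -> n = 22 + 7 = 29.
Iteration 5: 29 < 59 holds -> n = 29 + 7 = 36.
Iteration 6: 36 < 59 holds -> n = 36 + 7 = 43.
Iteration 7: 43 < 59 holds -> n = 43 + 7 = 50.
Iteration 8: 50 < 59 holds -> n = 50 + 7 = 57.
Iteration 9: 57 < 59 holds -> n = 57 + 7 = 64.
Iteration 10: 64 < 59 fails; recursion stops.
SUM(n) = 1 + 8 + 15 + 22 + 29 + 36 + 43 + 50 + 57 + 64 = 325.

325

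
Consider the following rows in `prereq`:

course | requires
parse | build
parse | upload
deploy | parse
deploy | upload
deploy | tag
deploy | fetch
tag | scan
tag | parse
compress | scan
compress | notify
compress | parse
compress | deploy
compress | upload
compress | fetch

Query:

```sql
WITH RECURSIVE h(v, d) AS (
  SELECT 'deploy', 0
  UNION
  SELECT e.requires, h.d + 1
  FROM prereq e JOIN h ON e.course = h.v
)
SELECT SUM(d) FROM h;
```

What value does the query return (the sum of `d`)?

18

Base: (deploy, d=0).
Iteration 1: edges from {deploy} -> (fetch, d=1), (parse, d=1), (tag, d=1), (upload, d=1).
Iteration 2: edges from {fetch,parse,tag,upload} -> (build, d=2), (parse, d=2), (scan, d=2), (upload, d=2).
Iteration 3: edges from {build,parse,scan,upload} -> (build, d=3), (upload, d=3).
Iteration 4: no outgoing edges from {build,upload}; recursion stops.
SUM(d) = 0 + 1 + 1 + 1 + 1 + 2 + 2 + 2 + 2 + 3 + 3 = 18.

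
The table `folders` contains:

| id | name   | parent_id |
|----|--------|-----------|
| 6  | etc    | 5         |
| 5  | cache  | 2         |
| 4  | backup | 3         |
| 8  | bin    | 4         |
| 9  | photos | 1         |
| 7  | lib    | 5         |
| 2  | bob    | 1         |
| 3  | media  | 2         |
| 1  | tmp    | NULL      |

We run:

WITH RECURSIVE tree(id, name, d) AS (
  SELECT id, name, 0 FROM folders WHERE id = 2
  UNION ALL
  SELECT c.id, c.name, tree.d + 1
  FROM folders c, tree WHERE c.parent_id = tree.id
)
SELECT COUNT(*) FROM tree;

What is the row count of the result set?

Base: id=2 (bob) at d 0.
Iteration 1: rows with parent_id in {2} -> media (id 3, d 1), cache (id 5, d 1).
Iteration 2: rows with parent_id in {3,5} -> backup (id 4, d 2), etc (id 6, d 2), lib (id 7, d 2).
Iteration 3: rows with parent_id in {4,6,7} -> bin (id 8, d 3).
Iteration 4: no rows with parent_id in {8}; recursion stops.
Total rows emitted: 7.

7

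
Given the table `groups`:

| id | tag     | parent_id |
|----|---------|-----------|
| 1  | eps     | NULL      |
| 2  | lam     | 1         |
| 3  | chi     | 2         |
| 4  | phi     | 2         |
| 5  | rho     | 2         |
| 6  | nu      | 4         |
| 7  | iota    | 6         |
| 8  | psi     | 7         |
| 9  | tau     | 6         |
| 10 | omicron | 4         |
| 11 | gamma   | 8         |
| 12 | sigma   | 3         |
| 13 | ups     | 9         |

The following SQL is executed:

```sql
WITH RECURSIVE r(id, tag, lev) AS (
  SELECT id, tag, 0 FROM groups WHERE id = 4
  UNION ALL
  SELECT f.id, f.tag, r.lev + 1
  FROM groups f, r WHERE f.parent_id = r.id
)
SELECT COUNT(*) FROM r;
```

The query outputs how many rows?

Base: id=4 (phi) at lev 0.
Iteration 1: rows with parent_id in {4} -> nu (id 6, lev 1), omicron (id 10, lev 1).
Iteration 2: rows with parent_id in {6,10} -> iota (id 7, lev 2), tau (id 9, lev 2).
Iteration 3: rows with parent_id in {7,9} -> psi (id 8, lev 3), ups (id 13, lev 3).
Iteration 4: rows with parent_id in {8,13} -> gamma (id 11, lev 4).
Iteration 5: no rows with parent_id in {11}; recursion stops.
Total rows emitted: 8.

8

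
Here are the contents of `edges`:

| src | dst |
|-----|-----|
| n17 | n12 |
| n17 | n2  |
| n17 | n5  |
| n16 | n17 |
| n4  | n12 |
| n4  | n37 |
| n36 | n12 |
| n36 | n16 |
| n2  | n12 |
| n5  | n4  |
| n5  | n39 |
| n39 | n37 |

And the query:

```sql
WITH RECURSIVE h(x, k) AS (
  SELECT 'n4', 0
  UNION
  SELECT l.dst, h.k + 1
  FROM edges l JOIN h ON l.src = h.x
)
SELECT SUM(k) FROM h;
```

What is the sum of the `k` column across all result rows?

Base: (n4, k=0).
Iteration 1: edges from {n4} -> (n12, k=1), (n37, k=1).
Iteration 2: no outgoing edges from {n12,n37}; recursion stops.
SUM(k) = 0 + 1 + 1 = 2.

2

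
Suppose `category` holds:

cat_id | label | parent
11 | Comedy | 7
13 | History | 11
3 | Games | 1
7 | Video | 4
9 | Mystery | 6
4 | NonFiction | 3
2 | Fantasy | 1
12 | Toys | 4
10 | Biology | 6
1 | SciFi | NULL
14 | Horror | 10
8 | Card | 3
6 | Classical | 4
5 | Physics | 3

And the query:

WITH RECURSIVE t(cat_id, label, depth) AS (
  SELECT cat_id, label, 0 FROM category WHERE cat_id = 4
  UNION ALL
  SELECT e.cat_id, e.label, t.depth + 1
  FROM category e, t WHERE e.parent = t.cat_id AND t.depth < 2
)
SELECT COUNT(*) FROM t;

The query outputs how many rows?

Base: cat_id=4 (NonFiction) at depth 0.
Iteration 1: rows with parent in {4} -> Classical (id 6, depth 1), Video (id 7, depth 1), Toys (id 12, depth 1).
Iteration 2: rows with parent in {6,7,12} -> Mystery (id 9, depth 2), Biology (id 10, depth 2), Comedy (id 11, depth 2).
Iteration 3: depth < 2 fails for all current rows; recursion stops.
Total rows emitted: 7.

7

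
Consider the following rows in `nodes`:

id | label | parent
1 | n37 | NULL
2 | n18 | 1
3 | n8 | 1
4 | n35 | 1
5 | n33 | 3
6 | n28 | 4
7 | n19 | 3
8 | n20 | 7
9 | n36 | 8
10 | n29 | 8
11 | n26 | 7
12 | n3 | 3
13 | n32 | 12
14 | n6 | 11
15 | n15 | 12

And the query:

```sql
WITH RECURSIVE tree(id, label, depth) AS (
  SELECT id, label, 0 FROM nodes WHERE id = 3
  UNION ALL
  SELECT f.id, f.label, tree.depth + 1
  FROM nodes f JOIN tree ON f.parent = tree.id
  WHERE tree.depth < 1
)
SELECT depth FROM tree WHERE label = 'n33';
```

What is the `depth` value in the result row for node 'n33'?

1

Base: id=3 (n8) at depth 0.
Iteration 1: rows with parent in {3} -> n33 (id 5, depth 1), n19 (id 7, depth 1), n3 (id 12, depth 1).
Iteration 2: depth < 1 fails for all current rows; recursion stops.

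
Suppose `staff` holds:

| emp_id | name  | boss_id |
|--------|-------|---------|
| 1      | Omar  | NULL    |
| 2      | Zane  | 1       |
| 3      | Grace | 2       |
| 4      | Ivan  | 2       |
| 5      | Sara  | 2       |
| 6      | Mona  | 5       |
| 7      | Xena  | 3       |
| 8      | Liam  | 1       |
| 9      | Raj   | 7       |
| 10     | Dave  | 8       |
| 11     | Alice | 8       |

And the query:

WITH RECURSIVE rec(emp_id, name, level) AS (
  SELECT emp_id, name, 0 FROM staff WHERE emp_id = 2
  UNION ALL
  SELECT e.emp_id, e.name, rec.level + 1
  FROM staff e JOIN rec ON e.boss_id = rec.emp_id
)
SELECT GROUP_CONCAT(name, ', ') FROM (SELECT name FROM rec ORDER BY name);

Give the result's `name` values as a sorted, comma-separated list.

Grace, Ivan, Mona, Raj, Sara, Xena, Zane

Base: emp_id=2 (Zane) at level 0.
Iteration 1: rows with boss_id in {2} -> Grace (id 3, level 1), Ivan (id 4, level 1), Sara (id 5, level 1).
Iteration 2: rows with boss_id in {3,4,5} -> Mona (id 6, level 2), Xena (id 7, level 2).
Iteration 3: rows with boss_id in {6,7} -> Raj (id 9, level 3).
Iteration 4: no rows with boss_id in {9}; recursion stops.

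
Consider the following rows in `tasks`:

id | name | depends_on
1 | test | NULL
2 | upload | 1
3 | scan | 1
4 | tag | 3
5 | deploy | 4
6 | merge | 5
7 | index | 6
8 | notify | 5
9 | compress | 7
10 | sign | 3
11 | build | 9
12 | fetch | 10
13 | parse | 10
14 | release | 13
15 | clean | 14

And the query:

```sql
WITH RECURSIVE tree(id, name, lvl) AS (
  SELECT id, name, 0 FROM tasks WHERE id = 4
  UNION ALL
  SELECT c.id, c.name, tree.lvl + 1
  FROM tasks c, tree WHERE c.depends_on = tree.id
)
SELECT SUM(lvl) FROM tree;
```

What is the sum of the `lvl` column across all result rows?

Base: id=4 (tag) at lvl 0.
Iteration 1: rows with depends_on in {4} -> deploy (id 5, lvl 1).
Iteration 2: rows with depends_on in {5} -> merge (id 6, lvl 2), notify (id 8, lvl 2).
Iteration 3: rows with depends_on in {6,8} -> index (id 7, lvl 3).
Iteration 4: rows with depends_on in {7} -> compress (id 9, lvl 4).
Iteration 5: rows with depends_on in {9} -> build (id 11, lvl 5).
Iteration 6: no rows with depends_on in {11}; recursion stops.
SUM(lvl) = 0 + 1 + 2 + 2 + 3 + 4 + 5 = 17.

17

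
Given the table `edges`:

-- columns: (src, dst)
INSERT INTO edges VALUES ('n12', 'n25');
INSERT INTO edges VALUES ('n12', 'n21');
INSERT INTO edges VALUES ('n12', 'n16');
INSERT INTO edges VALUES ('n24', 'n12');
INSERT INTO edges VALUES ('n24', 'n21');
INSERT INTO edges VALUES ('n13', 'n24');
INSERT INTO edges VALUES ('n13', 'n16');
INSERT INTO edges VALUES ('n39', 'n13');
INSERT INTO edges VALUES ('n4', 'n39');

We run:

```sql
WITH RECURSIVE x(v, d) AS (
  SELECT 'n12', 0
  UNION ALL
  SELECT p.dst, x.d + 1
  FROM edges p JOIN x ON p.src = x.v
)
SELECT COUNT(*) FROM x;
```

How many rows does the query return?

4

Base: (n12, d=0).
Iteration 1: edges from {n12} -> (n16, d=1), (n21, d=1), (n25, d=1).
Iteration 2: no outgoing edges from {n16,n21,n25}; recursion stops.
Total rows emitted: 4.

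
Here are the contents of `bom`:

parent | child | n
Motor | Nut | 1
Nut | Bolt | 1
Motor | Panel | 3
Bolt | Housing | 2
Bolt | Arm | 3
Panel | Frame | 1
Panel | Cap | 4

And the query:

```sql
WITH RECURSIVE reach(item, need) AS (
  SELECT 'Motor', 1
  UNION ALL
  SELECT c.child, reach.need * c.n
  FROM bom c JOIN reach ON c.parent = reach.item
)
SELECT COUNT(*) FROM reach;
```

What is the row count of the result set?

8

Base: (Motor, need=1).
Iteration 1: components of {Motor} -> Nut = 1*1 = 1, Panel = 1*3 = 3.
Iteration 2: components of {Nut,Panel} -> Bolt = 1*1 = 1, Cap = 3*4 = 12, Frame = 3*1 = 3.
Iteration 3: components of {Bolt,Cap,Frame} -> Arm = 1*3 = 3, Housing = 1*2 = 2.
Iteration 4: no further components; recursion stops.
Total rows emitted: 8.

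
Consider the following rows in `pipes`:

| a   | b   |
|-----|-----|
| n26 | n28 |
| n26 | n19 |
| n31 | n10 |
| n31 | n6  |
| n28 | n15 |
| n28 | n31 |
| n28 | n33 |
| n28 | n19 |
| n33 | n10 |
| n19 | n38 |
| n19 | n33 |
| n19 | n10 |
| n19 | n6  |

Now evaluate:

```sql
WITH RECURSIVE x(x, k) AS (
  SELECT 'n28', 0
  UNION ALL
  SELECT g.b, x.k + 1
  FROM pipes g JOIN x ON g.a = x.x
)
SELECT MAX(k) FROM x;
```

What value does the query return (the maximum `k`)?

3

Base: (n28, k=0).
Iteration 1: edges from {n28} -> (n15, k=1), (n19, k=1), (n31, k=1), (n33, k=1).
Iteration 2: edges from {n15,n19,n31,n33} -> (n10, k=2) x3, (n33, k=2), (n38, k=2), (n6, k=2) x2. [UNION ALL keeps all 7 new rows, including repeats]
Iteration 3: edges from {n10,n33,n38,n6} -> (n10, k=3).
Iteration 4: no outgoing edges from {n10}; recursion stops.
k values: 0, 1, 1, 1, 1, 2, 2, 2, 2, 2, 2, 2, 3; the maximum is 3.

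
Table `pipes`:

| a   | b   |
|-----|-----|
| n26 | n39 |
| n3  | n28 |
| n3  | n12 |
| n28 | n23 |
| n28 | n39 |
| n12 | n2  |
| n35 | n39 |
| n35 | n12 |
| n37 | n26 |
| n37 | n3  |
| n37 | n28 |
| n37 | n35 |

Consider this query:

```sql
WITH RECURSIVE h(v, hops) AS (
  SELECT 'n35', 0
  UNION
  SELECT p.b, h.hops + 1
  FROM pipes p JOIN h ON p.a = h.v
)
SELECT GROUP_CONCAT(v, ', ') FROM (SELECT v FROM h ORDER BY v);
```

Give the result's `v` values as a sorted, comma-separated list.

Base: (n35, hops=0).
Iteration 1: edges from {n35} -> (n12, hops=1), (n39, hops=1).
Iteration 2: edges from {n12,n39} -> (n2, hops=2).
Iteration 3: no outgoing edges from {n2}; recursion stops.

n12, n2, n35, n39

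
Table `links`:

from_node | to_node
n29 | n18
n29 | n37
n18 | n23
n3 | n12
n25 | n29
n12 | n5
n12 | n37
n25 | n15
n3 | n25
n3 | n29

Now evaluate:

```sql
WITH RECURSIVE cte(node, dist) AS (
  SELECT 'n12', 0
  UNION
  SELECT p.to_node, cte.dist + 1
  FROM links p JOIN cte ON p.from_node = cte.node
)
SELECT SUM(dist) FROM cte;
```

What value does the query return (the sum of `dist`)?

Base: (n12, dist=0).
Iteration 1: edges from {n12} -> (n37, dist=1), (n5, dist=1).
Iteration 2: no outgoing edges from {n37,n5}; recursion stops.
SUM(dist) = 0 + 1 + 1 = 2.

2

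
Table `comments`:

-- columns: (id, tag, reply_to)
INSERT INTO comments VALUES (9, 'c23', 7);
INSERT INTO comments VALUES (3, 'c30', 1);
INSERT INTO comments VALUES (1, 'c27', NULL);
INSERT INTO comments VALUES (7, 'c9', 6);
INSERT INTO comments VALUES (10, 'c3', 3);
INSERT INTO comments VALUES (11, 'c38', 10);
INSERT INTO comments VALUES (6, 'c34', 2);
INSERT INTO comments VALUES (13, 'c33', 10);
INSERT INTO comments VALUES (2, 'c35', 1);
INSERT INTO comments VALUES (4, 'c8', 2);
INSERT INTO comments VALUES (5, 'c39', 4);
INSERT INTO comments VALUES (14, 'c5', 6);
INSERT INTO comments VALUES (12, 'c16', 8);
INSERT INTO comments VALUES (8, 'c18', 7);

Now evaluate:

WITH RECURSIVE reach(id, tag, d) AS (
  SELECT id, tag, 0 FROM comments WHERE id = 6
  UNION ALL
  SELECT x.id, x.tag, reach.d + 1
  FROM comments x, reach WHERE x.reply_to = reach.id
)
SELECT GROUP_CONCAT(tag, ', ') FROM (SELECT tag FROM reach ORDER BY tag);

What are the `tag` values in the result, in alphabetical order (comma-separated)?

Base: id=6 (c34) at d 0.
Iteration 1: rows with reply_to in {6} -> c9 (id 7, d 1), c5 (id 14, d 1).
Iteration 2: rows with reply_to in {7,14} -> c18 (id 8, d 2), c23 (id 9, d 2).
Iteration 3: rows with reply_to in {8,9} -> c16 (id 12, d 3).
Iteration 4: no rows with reply_to in {12}; recursion stops.

c16, c18, c23, c34, c5, c9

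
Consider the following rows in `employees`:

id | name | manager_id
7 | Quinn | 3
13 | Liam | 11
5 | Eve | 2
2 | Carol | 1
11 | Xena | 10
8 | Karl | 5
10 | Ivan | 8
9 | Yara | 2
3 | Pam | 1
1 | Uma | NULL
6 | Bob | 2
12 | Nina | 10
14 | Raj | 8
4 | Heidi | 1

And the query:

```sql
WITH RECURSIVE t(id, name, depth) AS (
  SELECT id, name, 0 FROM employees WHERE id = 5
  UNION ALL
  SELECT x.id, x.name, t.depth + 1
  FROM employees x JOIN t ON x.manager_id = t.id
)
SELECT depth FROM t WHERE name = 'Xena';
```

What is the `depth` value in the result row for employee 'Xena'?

Base: id=5 (Eve) at depth 0.
Iteration 1: rows with manager_id in {5} -> Karl (id 8, depth 1).
Iteration 2: rows with manager_id in {8} -> Ivan (id 10, depth 2), Raj (id 14, depth 2).
Iteration 3: rows with manager_id in {10,14} -> Xena (id 11, depth 3), Nina (id 12, depth 3).
Iteration 4: rows with manager_id in {11,12} -> Liam (id 13, depth 4).
Iteration 5: no rows with manager_id in {13}; recursion stops.

3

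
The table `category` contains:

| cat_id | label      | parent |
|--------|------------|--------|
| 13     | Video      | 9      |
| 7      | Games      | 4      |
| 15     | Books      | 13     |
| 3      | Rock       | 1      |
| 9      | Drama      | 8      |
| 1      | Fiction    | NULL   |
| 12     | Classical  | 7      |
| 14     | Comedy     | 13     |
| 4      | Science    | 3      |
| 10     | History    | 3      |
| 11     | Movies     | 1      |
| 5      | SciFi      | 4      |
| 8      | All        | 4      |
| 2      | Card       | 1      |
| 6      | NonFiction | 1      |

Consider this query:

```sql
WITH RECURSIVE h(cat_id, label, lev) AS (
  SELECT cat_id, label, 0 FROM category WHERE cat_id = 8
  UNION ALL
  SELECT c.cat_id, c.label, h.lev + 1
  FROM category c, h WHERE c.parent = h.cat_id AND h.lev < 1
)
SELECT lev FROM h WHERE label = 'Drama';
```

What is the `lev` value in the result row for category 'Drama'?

Base: cat_id=8 (All) at lev 0.
Iteration 1: rows with parent in {8} -> Drama (id 9, lev 1).
Iteration 2: lev < 1 fails for all current rows; recursion stops.

1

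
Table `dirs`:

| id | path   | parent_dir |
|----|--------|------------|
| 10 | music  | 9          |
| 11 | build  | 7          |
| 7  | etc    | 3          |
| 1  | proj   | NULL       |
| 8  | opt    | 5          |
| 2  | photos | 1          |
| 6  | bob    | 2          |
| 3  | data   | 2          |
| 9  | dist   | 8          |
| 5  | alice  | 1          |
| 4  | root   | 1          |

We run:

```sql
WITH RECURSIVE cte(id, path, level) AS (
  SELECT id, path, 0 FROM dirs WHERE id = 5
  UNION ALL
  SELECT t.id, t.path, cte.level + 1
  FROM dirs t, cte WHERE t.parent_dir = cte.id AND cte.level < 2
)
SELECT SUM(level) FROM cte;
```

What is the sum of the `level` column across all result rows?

3

Base: id=5 (alice) at level 0.
Iteration 1: rows with parent_dir in {5} -> opt (id 8, level 1).
Iteration 2: rows with parent_dir in {8} -> dist (id 9, level 2).
Iteration 3: level < 2 fails for all current rows; recursion stops.
SUM(level) = 0 + 1 + 2 = 3.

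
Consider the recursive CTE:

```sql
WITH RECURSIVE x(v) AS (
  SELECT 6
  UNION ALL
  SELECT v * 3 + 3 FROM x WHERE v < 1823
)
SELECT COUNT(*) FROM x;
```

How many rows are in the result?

Base: v=6.
Iteration 1: 6 < 1823 holds -> v = 6 * 3 + 3 = 21.
Iteration 2: 21 < 1823 holds -> v = 21 * 3 + 3 = 66.
Iteration 3: 66 < 1823 holds -> v = 66 * 3 + 3 = 201.
Iteration 4: 201 < 1823 holds -> v = 201 * 3 + 3 = 606.
Iteration 5: 606 < 1823 holds -> v = 606 * 3 + 3 = 1821.
Iteration 6: 1821 < 1823 holds -> v = 1821 * 3 + 3 = 5466.
Iteration 7: 5466 < 1823 fails; recursion stops.
Total rows emitted: 7.

7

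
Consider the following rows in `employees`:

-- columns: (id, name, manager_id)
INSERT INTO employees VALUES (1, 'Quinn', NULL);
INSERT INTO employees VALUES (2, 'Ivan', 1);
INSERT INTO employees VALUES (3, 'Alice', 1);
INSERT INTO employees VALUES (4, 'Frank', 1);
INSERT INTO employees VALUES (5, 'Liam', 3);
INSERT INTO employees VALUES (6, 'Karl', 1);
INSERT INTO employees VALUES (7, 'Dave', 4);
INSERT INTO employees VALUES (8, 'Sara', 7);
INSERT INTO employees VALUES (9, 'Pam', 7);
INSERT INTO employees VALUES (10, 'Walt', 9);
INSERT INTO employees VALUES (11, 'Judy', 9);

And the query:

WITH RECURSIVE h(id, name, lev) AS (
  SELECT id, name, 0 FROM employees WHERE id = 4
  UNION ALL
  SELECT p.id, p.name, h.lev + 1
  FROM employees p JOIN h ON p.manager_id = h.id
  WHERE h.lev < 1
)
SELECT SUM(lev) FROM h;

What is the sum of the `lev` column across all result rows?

Base: id=4 (Frank) at lev 0.
Iteration 1: rows with manager_id in {4} -> Dave (id 7, lev 1).
Iteration 2: lev < 1 fails for all current rows; recursion stops.
SUM(lev) = 0 + 1 = 1.

1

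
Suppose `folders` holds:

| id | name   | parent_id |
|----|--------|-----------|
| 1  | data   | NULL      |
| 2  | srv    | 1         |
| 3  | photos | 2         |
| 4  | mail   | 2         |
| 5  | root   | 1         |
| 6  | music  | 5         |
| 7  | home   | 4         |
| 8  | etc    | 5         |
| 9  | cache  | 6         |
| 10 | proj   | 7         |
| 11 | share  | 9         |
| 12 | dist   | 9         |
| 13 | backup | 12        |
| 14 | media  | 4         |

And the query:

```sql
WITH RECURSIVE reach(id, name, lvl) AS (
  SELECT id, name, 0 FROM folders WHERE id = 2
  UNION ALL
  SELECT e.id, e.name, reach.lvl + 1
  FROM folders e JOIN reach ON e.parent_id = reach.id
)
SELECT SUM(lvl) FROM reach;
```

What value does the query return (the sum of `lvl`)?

9

Base: id=2 (srv) at lvl 0.
Iteration 1: rows with parent_id in {2} -> photos (id 3, lvl 1), mail (id 4, lvl 1).
Iteration 2: rows with parent_id in {3,4} -> home (id 7, lvl 2), media (id 14, lvl 2).
Iteration 3: rows with parent_id in {7,14} -> proj (id 10, lvl 3).
Iteration 4: no rows with parent_id in {10}; recursion stops.
SUM(lvl) = 0 + 1 + 1 + 2 + 2 + 3 = 9.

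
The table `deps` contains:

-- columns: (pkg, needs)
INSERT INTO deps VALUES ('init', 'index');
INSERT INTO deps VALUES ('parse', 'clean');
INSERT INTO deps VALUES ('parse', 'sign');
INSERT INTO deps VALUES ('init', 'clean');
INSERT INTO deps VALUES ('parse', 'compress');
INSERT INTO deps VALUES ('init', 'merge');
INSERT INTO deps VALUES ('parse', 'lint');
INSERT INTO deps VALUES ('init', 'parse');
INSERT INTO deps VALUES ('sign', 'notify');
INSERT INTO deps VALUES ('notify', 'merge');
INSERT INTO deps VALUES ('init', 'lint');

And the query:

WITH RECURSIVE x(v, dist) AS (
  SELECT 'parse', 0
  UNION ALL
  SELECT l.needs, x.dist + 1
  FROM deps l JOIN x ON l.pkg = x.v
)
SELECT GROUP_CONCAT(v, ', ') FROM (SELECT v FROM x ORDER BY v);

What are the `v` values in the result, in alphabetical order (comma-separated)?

Base: (parse, dist=0).
Iteration 1: edges from {parse} -> (clean, dist=1), (compress, dist=1), (lint, dist=1), (sign, dist=1).
Iteration 2: edges from {clean,compress,lint,sign} -> (notify, dist=2).
Iteration 3: edges from {notify} -> (merge, dist=3).
Iteration 4: no outgoing edges from {merge}; recursion stops.

clean, compress, lint, merge, notify, parse, sign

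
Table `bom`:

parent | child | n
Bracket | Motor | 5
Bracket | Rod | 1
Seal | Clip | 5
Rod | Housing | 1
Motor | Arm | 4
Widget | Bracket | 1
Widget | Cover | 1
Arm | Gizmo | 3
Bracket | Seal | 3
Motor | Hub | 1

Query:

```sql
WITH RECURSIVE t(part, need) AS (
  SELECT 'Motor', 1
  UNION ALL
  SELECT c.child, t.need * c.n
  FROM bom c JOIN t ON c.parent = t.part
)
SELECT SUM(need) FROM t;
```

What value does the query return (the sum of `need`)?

18

Base: (Motor, need=1).
Iteration 1: components of {Motor} -> Arm = 1*4 = 4, Hub = 1*1 = 1.
Iteration 2: components of {Arm,Hub} -> Gizmo = 4*3 = 12.
Iteration 3: no further components; recursion stops.
SUM(need) = 1 + 4 + 1 + 12 = 18.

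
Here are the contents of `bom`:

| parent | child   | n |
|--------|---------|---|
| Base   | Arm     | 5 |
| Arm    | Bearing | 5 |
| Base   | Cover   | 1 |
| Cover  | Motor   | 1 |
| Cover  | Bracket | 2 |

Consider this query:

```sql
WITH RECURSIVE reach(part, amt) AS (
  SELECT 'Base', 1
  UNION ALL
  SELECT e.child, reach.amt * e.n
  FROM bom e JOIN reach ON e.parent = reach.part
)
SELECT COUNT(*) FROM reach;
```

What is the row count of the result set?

Base: (Base, amt=1).
Iteration 1: components of {Base} -> Arm = 1*5 = 5, Cover = 1*1 = 1.
Iteration 2: components of {Arm,Cover} -> Bearing = 5*5 = 25, Bracket = 1*2 = 2, Motor = 1*1 = 1.
Iteration 3: no further components; recursion stops.
Total rows emitted: 6.

6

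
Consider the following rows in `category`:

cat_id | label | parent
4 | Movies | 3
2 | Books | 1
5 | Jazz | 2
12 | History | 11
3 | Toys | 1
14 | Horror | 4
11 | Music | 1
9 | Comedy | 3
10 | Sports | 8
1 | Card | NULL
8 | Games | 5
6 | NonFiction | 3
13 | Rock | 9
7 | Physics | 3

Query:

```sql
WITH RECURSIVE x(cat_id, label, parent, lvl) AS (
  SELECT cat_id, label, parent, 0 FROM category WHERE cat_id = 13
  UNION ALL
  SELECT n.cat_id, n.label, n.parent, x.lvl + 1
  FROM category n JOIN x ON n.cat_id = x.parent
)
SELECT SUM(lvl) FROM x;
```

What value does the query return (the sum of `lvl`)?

6

Base: cat_id=13 (Rock), parent=9, lvl 0.
Iteration 1: join on cat_id=9 -> Comedy (id 9, parent=3, lvl 1).
Iteration 2: join on cat_id=3 -> Toys (id 3, parent=1, lvl 2).
Iteration 3: join on cat_id=1 -> Card (id 1, parent=NULL, lvl 3).
Iteration 4: parent is NULL; no match; recursion stops.
SUM(lvl) = 0 + 1 + 2 + 3 = 6.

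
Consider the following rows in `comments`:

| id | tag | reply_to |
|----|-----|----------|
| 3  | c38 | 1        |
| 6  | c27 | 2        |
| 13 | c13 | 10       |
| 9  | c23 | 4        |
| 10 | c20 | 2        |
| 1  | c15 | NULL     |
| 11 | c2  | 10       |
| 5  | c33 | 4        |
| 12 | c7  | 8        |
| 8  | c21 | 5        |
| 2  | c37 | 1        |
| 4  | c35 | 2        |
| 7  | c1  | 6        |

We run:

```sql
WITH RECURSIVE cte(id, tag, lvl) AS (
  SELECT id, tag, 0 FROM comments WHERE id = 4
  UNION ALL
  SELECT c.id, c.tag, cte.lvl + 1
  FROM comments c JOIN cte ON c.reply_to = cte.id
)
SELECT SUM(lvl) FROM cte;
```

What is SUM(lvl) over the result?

7

Base: id=4 (c35) at lvl 0.
Iteration 1: rows with reply_to in {4} -> c33 (id 5, lvl 1), c23 (id 9, lvl 1).
Iteration 2: rows with reply_to in {5,9} -> c21 (id 8, lvl 2).
Iteration 3: rows with reply_to in {8} -> c7 (id 12, lvl 3).
Iteration 4: no rows with reply_to in {12}; recursion stops.
SUM(lvl) = 0 + 1 + 1 + 2 + 3 = 7.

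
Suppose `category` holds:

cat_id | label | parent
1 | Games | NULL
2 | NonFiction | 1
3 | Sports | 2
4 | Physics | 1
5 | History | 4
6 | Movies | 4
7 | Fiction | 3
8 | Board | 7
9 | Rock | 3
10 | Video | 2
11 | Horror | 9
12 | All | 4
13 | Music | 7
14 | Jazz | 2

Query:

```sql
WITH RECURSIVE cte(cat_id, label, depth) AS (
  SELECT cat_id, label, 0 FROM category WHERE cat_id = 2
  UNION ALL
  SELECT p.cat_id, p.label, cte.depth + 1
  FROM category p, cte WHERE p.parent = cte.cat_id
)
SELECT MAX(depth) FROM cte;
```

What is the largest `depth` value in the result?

3

Base: cat_id=2 (NonFiction) at depth 0.
Iteration 1: rows with parent in {2} -> Sports (id 3, depth 1), Video (id 10, depth 1), Jazz (id 14, depth 1).
Iteration 2: rows with parent in {3,10,14} -> Fiction (id 7, depth 2), Rock (id 9, depth 2).
Iteration 3: rows with parent in {7,9} -> Board (id 8, depth 3), Horror (id 11, depth 3), Music (id 13, depth 3).
Iteration 4: no rows with parent in {8,11,13}; recursion stops.
depth values: 0, 1, 1, 1, 2, 2, 3, 3, 3; the maximum is 3.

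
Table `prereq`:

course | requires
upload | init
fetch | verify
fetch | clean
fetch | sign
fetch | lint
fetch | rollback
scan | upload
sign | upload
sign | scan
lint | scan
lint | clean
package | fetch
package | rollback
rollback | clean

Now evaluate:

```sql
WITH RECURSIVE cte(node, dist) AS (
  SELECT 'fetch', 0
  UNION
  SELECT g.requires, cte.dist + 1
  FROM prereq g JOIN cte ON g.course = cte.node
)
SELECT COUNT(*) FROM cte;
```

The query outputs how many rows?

12

Base: (fetch, dist=0).
Iteration 1: edges from {fetch} -> (clean, dist=1), (lint, dist=1), (rollback, dist=1), (sign, dist=1), (verify, dist=1).
Iteration 2: edges from {clean,lint,rollback,sign,verify} -> (clean, dist=2), (scan, dist=2), (upload, dist=2). [UNION drops 2 duplicate row(s)]
Iteration 3: edges from {clean,scan,upload} -> (init, dist=3), (upload, dist=3).
Iteration 4: edges from {init,upload} -> (init, dist=4).
Iteration 5: no outgoing edges from {init}; recursion stops.
Total rows emitted: 12.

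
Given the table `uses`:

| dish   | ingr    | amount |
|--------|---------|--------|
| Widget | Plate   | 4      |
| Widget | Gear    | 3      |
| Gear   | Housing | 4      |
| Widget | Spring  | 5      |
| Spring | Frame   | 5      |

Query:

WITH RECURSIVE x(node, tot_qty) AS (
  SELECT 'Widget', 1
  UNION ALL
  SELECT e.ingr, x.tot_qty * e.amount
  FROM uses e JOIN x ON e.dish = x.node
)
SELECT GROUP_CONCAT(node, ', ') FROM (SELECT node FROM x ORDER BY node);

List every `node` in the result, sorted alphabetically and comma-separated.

Base: (Widget, tot_qty=1).
Iteration 1: components of {Widget} -> Gear = 1*3 = 3, Plate = 1*4 = 4, Spring = 1*5 = 5.
Iteration 2: components of {Gear,Plate,Spring} -> Frame = 5*5 = 25, Housing = 3*4 = 12.
Iteration 3: no further components; recursion stops.

Frame, Gear, Housing, Plate, Spring, Widget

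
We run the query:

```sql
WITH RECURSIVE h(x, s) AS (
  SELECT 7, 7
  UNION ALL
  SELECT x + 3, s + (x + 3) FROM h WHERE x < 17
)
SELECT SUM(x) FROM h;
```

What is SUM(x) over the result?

Base: x=7, s=7.
Iteration 1: 7 < 17 holds -> x = 7 + 3 = 10, s = 7 + 10 = 17.
Iteration 2: 10 < 17 holds -> x = 10 + 3 = 13, s = 17 + 13 = 30.
Iteration 3: 13 < 17 holds -> x = 13 + 3 = 16, s = 30 + 16 = 46.
Iteration 4: 16 < 17 holds -> x = 16 + 3 = 19, s = 46 + 19 = 65.
Iteration 5: 19 < 17 fails; recursion stops.
SUM(x) = 7 + 10 + 13 + 16 + 19 = 65.

65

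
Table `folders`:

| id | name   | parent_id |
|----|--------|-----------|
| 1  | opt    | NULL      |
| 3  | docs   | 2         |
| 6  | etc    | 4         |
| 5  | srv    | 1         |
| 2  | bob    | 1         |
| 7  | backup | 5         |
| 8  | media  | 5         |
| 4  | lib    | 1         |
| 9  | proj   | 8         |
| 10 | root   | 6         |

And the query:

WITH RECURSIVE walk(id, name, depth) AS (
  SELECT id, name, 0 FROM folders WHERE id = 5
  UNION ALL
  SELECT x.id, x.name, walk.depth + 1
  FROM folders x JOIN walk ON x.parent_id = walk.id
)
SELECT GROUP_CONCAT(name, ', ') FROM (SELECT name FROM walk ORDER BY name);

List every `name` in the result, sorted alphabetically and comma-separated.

backup, media, proj, srv

Base: id=5 (srv) at depth 0.
Iteration 1: rows with parent_id in {5} -> backup (id 7, depth 1), media (id 8, depth 1).
Iteration 2: rows with parent_id in {7,8} -> proj (id 9, depth 2).
Iteration 3: no rows with parent_id in {9}; recursion stops.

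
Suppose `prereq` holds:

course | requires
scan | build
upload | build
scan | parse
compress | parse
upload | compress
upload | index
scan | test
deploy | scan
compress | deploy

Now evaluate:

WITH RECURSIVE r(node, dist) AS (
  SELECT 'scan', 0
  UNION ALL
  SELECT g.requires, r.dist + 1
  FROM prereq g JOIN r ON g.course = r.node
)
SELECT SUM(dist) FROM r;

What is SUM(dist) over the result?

Base: (scan, dist=0).
Iteration 1: edges from {scan} -> (build, dist=1), (parse, dist=1), (test, dist=1).
Iteration 2: no outgoing edges from {build,parse,test}; recursion stops.
SUM(dist) = 0 + 1 + 1 + 1 = 3.

3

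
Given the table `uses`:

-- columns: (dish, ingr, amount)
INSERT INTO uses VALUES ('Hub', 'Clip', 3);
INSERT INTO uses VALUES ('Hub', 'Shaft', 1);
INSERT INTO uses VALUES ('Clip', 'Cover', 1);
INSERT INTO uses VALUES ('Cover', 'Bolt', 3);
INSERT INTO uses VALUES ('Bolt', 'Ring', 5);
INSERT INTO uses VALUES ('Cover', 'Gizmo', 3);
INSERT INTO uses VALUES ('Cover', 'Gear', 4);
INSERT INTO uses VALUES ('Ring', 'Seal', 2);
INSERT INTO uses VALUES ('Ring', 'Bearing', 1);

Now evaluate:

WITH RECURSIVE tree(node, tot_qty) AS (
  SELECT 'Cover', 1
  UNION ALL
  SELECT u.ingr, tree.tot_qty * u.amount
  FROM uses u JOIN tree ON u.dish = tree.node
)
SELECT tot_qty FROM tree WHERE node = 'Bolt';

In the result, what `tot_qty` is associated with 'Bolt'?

Base: (Cover, tot_qty=1).
Iteration 1: components of {Cover} -> Bolt = 1*3 = 3, Gear = 1*4 = 4, Gizmo = 1*3 = 3.
Iteration 2: components of {Bolt,Gear,Gizmo} -> Ring = 3*5 = 15.
Iteration 3: components of {Ring} -> Bearing = 15*1 = 15, Seal = 15*2 = 30.
Iteration 4: no further components; recursion stops.

3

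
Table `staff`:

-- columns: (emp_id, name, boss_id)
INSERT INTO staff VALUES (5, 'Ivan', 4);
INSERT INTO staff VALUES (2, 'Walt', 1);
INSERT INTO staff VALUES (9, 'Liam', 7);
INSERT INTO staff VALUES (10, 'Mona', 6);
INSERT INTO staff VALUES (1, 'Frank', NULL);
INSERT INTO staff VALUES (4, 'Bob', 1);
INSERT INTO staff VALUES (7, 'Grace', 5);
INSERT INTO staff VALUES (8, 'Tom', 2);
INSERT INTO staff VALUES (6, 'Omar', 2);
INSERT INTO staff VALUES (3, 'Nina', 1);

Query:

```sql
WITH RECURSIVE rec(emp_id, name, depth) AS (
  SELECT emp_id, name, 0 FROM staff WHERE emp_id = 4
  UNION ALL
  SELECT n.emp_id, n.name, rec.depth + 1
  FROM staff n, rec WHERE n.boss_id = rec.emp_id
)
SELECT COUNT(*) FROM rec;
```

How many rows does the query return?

4

Base: emp_id=4 (Bob) at depth 0.
Iteration 1: rows with boss_id in {4} -> Ivan (id 5, depth 1).
Iteration 2: rows with boss_id in {5} -> Grace (id 7, depth 2).
Iteration 3: rows with boss_id in {7} -> Liam (id 9, depth 3).
Iteration 4: no rows with boss_id in {9}; recursion stops.
Total rows emitted: 4.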